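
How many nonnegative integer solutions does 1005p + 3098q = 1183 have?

gcd(3098, 1005) = 1  (3098 = 3·1005 + 83, 1005 = 12·83 + 9, 83 = 9·9 + 2, 9 = 4·2 + 1, 2 = 2·1).
Back-substituting, 1005·(1381) + 3098·(-448) = 1.
Scale by 1183: one solution is (1633723, -529984). Reduce p mod 3098: (1077, -349).
General: p = 1077 + 3098t, q = -349 - 1005t.
p ≥ 0 ⇒ t ≥ 0; q ≥ 0 ⇒ t ≤ -1. So t ∈ [0, -1]: 0 solutions.

0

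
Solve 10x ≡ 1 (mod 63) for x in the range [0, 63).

gcd(63, 10) = 1.
By Bézout, 10*(19) + 63*(-3) = 1.
So 10*19 ≡ 1 (mod 63), and 19 mod 63 = 19.

19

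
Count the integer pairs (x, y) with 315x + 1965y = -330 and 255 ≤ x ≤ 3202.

22

gcd(1965, 315):
  1965 = 6×315 + 75
  315 = 4×75 + 15
  75 = 5×15
so gcd(1965, 315) = 15.
Back-substitute for Bézout coefficients:
  15 = 315 - 4×75
  ... = 315×(25) + 1965×(-4)
Scale by -22: particular solution (-550, 88); reduce x mod 131: (105, -17).
General solution: x = 105 + 131t, y = -17 - 21t for integer t.
255 ≤ 105 + 131t ≤ 3202 gives t ∈ [2, 23], which is 22 values.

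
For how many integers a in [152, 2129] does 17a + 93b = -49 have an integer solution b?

21

gcd(93, 17) = 1  (93 = 5×17 + 8, 17 = 2×8 + 1, 8 = 8×1).
Back-substituting, 17×(11) + 93×(-2) = 1.
Scale by -49: particular solution (-539, 98); reduce a mod 93: (19, -4).
General solution: a = 19 + 93t, b = -4 - 17t for integer t.
152 ≤ 19 + 93t ≤ 2129 gives t ∈ [2, 22], which is 21 values.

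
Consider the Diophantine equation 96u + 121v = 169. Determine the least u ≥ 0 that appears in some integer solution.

gcd(121, 96):
  121 = 1×96 + 25
  96 = 3×25 + 21
  25 = 1×21 + 4
  21 = 5×4 + 1
  4 = 4×1
so gcd(121, 96) = 1.
1 divides 169, so solutions exist.
Back-substitute for Bézout coefficients:
  1 = 21 - 5×4
  ... = 96×(29) + 121×(-23)
Scale by 169/1 = 169: (u₀, v₀) = (4901, -3887).
General solution: u = 4901 + 121t, v = -3887 - 96t for integer t.
u ≥ 0: smallest is 4901 mod 121 = 61 (at t = -40), with v = -47.

61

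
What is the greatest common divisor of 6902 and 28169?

17

gcd(28169, 6902) = 17  (28169 = 4*6902 + 561, 6902 = 12*561 + 170, 561 = 3*170 + 51, 170 = 3*51 + 17, 51 = 3*17).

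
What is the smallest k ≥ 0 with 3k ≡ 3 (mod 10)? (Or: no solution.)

1

gcd(10, 3) = 1  (10 = 3*3 + 1, 3 = 3*1).
1 divides 3, so solutions exist.
Back-substituting, 3*(-3) + 10*(1) = 1.
So 3*(-3) ≡ 1 (mod 10); multiply by 3: k ≡ -9 (mod 10).
Smallest nonnegative: k = -9 mod 10 = 1.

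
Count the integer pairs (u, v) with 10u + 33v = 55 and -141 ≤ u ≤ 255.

gcd(33, 10) = 1.
By Bézout, 10*(10) + 33*(-3) = 1.
Particular solution: (22, -5).
General solution: u = 22 + 33t, v = -5 - 10t for integer t.
-141 ≤ 22 + 33t ≤ 255 gives t ∈ [-4, 7], which is 12 values.

12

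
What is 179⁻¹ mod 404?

gcd(404, 179) = 1  (404 = 2×179 + 46, 179 = 3×46 + 41, 46 = 1×41 + 5, 41 = 8×5 + 1, 5 = 5×1).
Back-substituting, 179×(79) + 404×(-35) = 1.
So 179×79 ≡ 1 (mod 404), and 79 mod 404 = 79.

79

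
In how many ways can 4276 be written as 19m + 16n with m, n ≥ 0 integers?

gcd(19, 16) = 1.
By Bézout, 19×(-5) + 16×(6) = 1.
One solution: (12, 253).
General: m = 12 + 16t, n = 253 - 19t.
m ≥ 0 ⇒ t ≥ 0; n ≥ 0 ⇒ t ≤ 13. So t ∈ [0, 13]: 14 solutions.

14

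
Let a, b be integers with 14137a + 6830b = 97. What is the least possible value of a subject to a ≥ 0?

3451

gcd(14137, 6830) = 1.
1 divides 97, so solutions exist.
By Bézout, 14137*(1303) + 6830*(-2697) = 1.
Scale by 97/1 = 97: (a₀, b₀) = (126391, -261609).
General solution: a = 126391 + 6830t, b = -261609 - 14137t for integer t.
a ≥ 0: smallest is 126391 mod 6830 = 3451 (at t = -18), with b = -7143.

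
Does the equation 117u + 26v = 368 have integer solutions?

gcd(117, 26) = 13  (117 = 4·26 + 13, 26 = 2·13).
13 does not divide 368 (remainder 4), so no integer solutions.

no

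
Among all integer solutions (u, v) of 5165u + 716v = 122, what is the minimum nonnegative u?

670

gcd(5165, 716) = 1.
1 divides 122, so solutions exist.
By Bézout, 5165*(117) + 716*(-844) = 1.
Scale by 122/1 = 122: (u₀, v₀) = (14274, -102968).
General solution: u = 14274 + 716t, v = -102968 - 5165t for integer t.
u ≥ 0: smallest is 14274 mod 716 = 670 (at t = -19), with v = -4833.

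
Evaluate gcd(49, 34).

gcd(49, 34):
  49 = 1×34 + 15
  34 = 2×15 + 4
  15 = 3×4 + 3
  4 = 1×3 + 1
  3 = 3×1
so gcd(49, 34) = 1.

1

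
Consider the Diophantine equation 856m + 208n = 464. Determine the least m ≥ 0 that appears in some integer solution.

2

gcd(856, 208) = 8.
8 divides 464, so solutions exist.
By Bézout, 856×(9) + 208×(-37) = 8.
Scale by 464/8 = 58: (m₀, n₀) = (522, -2146).
General solution: m = 522 + 26t, n = -2146 - 107t for integer t.
m ≥ 0: smallest is 522 mod 26 = 2 (at t = -20), with n = -6.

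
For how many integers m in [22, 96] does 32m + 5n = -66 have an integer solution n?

gcd(32, 5) = 1  (32 = 6*5 + 2, 5 = 2*2 + 1, 2 = 2*1).
Back-substituting, 32*(-2) + 5*(13) = 1.
Scale by -66: particular solution (132, -858); reduce m mod 5: (2, -26).
General solution: m = 2 + 5t, n = -26 - 32t for integer t.
22 ≤ 2 + 5t ≤ 96 gives t ∈ [4, 18], which is 15 values.

15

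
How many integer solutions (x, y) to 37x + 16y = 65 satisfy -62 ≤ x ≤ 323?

24

gcd(37, 16) = 1.
By Bézout, 37·(-3) + 16·(7) = 1.
Particular solution: (13, -26).
General solution: x = 13 + 16t, y = -26 - 37t for integer t.
-62 ≤ 13 + 16t ≤ 323 gives t ∈ [-4, 19], which is 24 values.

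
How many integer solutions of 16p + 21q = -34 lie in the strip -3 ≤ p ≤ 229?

11

gcd(21, 16):
  21 = 1·16 + 5
  16 = 3·5 + 1
  5 = 5·1
so gcd(21, 16) = 1.
Back-substitute for Bézout coefficients:
  1 = 16 - 3·5
  ... = 16·(4) + 21·(-3)
Scale by -34: particular solution (-136, 102); reduce p mod 21: (11, -10).
General solution: p = 11 + 21t, q = -10 - 16t for integer t.
-3 ≤ 11 + 21t ≤ 229 gives t ∈ [0, 10], which is 11 values.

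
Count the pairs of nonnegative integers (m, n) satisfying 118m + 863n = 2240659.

22

gcd(863, 118):
  863 = 7×118 + 37
  118 = 3×37 + 7
  37 = 5×7 + 2
  7 = 3×2 + 1
  2 = 2×1
so gcd(863, 118) = 1.
Back-substitute for Bézout coefficients:
  1 = 7 - 3×2
  ... = 118×(373) + 863×(-51)
Scale by 2240659: one solution is (835765807, -114273609). Reduce m mod 863: (361, 2547).
General: m = 361 + 863t, n = 2547 - 118t.
m ≥ 0 ⇒ t ≥ 0; n ≥ 0 ⇒ t ≤ 21. So t ∈ [0, 21]: 22 solutions.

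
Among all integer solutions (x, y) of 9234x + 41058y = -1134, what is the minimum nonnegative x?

280

gcd(41058, 9234):
  41058 = 4×9234 + 4122
  9234 = 2×4122 + 990
  4122 = 4×990 + 162
  990 = 6×162 + 18
  162 = 9×18
so gcd(41058, 9234) = 18.
18 divides -1134, so solutions exist.
Back-substitute for Bézout coefficients:
  18 = 990 - 6×162
  ... = 9234×(249) + 41058×(-56)
Scale by -1134/18 = -63: (x₀, y₀) = (-15687, 3528).
General solution: x = -15687 + 2281t, y = 3528 - 513t for integer t.
x ≥ 0: smallest is -15687 mod 2281 = 280 (at t = 7), with y = -63.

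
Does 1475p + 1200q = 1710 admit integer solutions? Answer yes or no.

no

gcd(1475, 1200) = 25  (1475 = 1·1200 + 275, 1200 = 4·275 + 100, 275 = 2·100 + 75, 100 = 1·75 + 25, 75 = 3·25).
25 does not divide 1710 (remainder 10), so no integer solutions.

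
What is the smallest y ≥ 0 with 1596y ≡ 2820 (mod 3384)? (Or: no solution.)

gcd(3384, 1596) = 12.
12 divides 2820, so solutions exist.
By Bézout, 1596*(-53) + 3384*(25) = 12.
So 1596*(-53) ≡ 12 (mod 3384); multiply by 235: y ≡ -12455 (mod 282).
Smallest nonnegative: y = -12455 mod 282 = 235.

235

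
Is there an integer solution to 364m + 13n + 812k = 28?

gcd(364, 13):
  364 = 28*13
so gcd(364, 13) = 13.
gcd(13, 812) = 1.
1 divides 28, so integer solutions exist.

yes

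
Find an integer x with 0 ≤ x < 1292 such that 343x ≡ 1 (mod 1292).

1179

gcd(1292, 343):
  1292 = 3*343 + 263
  343 = 1*263 + 80
  263 = 3*80 + 23
  80 = 3*23 + 11
  23 = 2*11 + 1
  11 = 11*1
so gcd(1292, 343) = 1.
Back-substitute for Bézout coefficients:
  1 = 23 - 2*11
  ... = 343*(-113) + 1292*(30)
So 343*-113 ≡ 1 (mod 1292), and -113 mod 1292 = 1179.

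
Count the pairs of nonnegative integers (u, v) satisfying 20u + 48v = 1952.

gcd(48, 20) = 4.
By Bézout, 20*(5) + 48*(-2) = 4.
One solution: (4, 39).
General: u = 4 + 12t, v = 39 - 5t.
u ≥ 0 ⇒ t ≥ 0; v ≥ 0 ⇒ t ≤ 7. So t ∈ [0, 7]: 8 solutions.

8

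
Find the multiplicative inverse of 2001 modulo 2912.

gcd(2912, 2001):
  2912 = 1×2001 + 911
  2001 = 2×911 + 179
  911 = 5×179 + 16
  179 = 11×16 + 3
  16 = 5×3 + 1
  3 = 3×1
so gcd(2912, 2001) = 1.
Back-substitute for Bézout coefficients:
  1 = 16 - 5×3
  ... = 2001×(-911) + 2912×(626)
So 2001×-911 ≡ 1 (mod 2912), and -911 mod 2912 = 2001.

2001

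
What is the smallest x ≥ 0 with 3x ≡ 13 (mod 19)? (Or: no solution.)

17

gcd(19, 3) = 1  (19 = 6*3 + 1, 3 = 3*1).
1 divides 13, so solutions exist.
Back-substituting, 3*(-6) + 19*(1) = 1.
So 3*(-6) ≡ 1 (mod 19); multiply by 13: x ≡ -78 (mod 19).
Smallest nonnegative: x = -78 mod 19 = 17.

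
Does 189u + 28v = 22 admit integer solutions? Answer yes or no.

gcd(189, 28):
  189 = 6·28 + 21
  28 = 1·21 + 7
  21 = 3·7
so gcd(189, 28) = 7.
7 does not divide 22 (remainder 1), so no integer solutions.

no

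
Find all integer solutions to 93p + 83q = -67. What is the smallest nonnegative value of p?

68

gcd(93, 83) = 1  (93 = 1×83 + 10, 83 = 8×10 + 3, 10 = 3×3 + 1, 3 = 3×1).
1 divides -67, so solutions exist.
Back-substituting, 93×(25) + 83×(-28) = 1.
Scale by -67/1 = -67: (p₀, q₀) = (-1675, 1876).
General solution: p = -1675 + 83t, q = 1876 - 93t for integer t.
p ≥ 0: smallest is -1675 mod 83 = 68 (at t = 21), with q = -77.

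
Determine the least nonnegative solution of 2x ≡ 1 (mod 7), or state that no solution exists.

4

gcd(7, 2) = 1.
1 divides 1, so solutions exist.
By Bézout, 2·(-3) + 7·(1) = 1.
So 2·(-3) ≡ 1 (mod 7); multiply by 1: x ≡ -3 (mod 7).
Smallest nonnegative: x = -3 mod 7 = 4.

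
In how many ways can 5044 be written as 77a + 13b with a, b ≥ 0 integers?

gcd(77, 13):
  77 = 5·13 + 12
  13 = 1·12 + 1
  12 = 12·1
so gcd(77, 13) = 1.
Back-substitute for Bézout coefficients:
  1 = 13 - 1·12
  ... = 77·(-1) + 13·(6)
Scale by 5044: one solution is (-5044, 30264). Reduce a mod 13: (0, 388).
General: a = 0 + 13t, b = 388 - 77t.
a ≥ 0 ⇒ t ≥ 0; b ≥ 0 ⇒ t ≤ 5. So t ∈ [0, 5]: 6 solutions.

6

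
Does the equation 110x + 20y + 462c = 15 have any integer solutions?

no

gcd(110, 20) = 10.
gcd(10, 462) = 2.
2 does not divide 15 (remainder 1), so no integer solutions.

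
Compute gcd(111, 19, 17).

gcd(111, 19) = 1.
gcd(1, 17) = 1.

1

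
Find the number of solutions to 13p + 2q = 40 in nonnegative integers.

2

gcd(13, 2):
  13 = 6*2 + 1
  2 = 2*1
so gcd(13, 2) = 1.
Back-substitute for Bézout coefficients:
  1 = 13 - 6*2
  ... = 13*(1) + 2*(-6)
Scale by 40: one solution is (40, -240). Reduce p mod 2: (0, 20).
General: p = 0 + 2t, q = 20 - 13t.
p ≥ 0 ⇒ t ≥ 0; q ≥ 0 ⇒ t ≤ 1. So t ∈ [0, 1]: 2 solutions.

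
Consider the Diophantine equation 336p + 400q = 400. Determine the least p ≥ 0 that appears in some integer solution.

gcd(400, 336):
  400 = 1·336 + 64
  336 = 5·64 + 16
  64 = 4·16
so gcd(400, 336) = 16.
16 divides 400, so solutions exist.
Back-substitute for Bézout coefficients:
  16 = 336 - 5·64
  ... = 336·(6) + 400·(-5)
Scale by 400/16 = 25: (p₀, q₀) = (150, -125).
General solution: p = 150 + 25t, q = -125 - 21t for integer t.
p ≥ 0: smallest is 150 mod 25 = 0 (at t = -6), with q = 1.

0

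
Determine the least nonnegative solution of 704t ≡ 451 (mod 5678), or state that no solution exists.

gcd(5678, 704) = 2  (5678 = 8×704 + 46, 704 = 15×46 + 14, 46 = 3×14 + 4, 14 = 3×4 + 2, 4 = 2×2).
2 does not divide 451, so the congruence has no solution.

no solution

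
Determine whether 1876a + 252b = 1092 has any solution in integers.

yes

gcd(1876, 252) = 28.
28 divides 1092, so integer solutions exist.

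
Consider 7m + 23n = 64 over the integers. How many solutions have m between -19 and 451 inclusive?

gcd(23, 7):
  23 = 3·7 + 2
  7 = 3·2 + 1
  2 = 2·1
so gcd(23, 7) = 1.
Back-substitute for Bézout coefficients:
  1 = 7 - 3·2
  ... = 7·(10) + 23·(-3)
Scale by 64: particular solution (640, -192); reduce m mod 23: (19, -3).
General solution: m = 19 + 23t, n = -3 - 7t for integer t.
-19 ≤ 19 + 23t ≤ 451 gives t ∈ [-1, 18], which is 20 values.

20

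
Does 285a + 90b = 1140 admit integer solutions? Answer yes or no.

yes

gcd(285, 90) = 15  (285 = 3·90 + 15, 90 = 6·15).
15 divides 1140, so integer solutions exist.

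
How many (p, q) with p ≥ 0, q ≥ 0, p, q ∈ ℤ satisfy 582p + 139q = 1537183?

19

gcd(582, 139) = 1.
By Bézout, 582·(-16) + 139·(67) = 1.
One solution: (10, 11017).
General: p = 10 + 139t, q = 11017 - 582t.
p ≥ 0 ⇒ t ≥ 0; q ≥ 0 ⇒ t ≤ 18. So t ∈ [0, 18]: 19 solutions.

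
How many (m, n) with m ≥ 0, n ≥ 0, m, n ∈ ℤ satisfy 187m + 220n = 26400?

gcd(220, 187):
  220 = 1*187 + 33
  187 = 5*33 + 22
  33 = 1*22 + 11
  22 = 2*11
so gcd(220, 187) = 11.
Back-substitute for Bézout coefficients:
  11 = 33 - 1*22
  ... = 187*(-7) + 220*(6)
Scale by 2400: one solution is (-16800, 14400). Reduce m mod 20: (0, 120).
General: m = 0 + 20t, n = 120 - 17t.
m ≥ 0 ⇒ t ≥ 0; n ≥ 0 ⇒ t ≤ 7. So t ∈ [0, 7]: 8 solutions.

8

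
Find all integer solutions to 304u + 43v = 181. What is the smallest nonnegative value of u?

3

gcd(304, 43):
  304 = 7*43 + 3
  43 = 14*3 + 1
  3 = 3*1
so gcd(304, 43) = 1.
1 divides 181, so solutions exist.
Back-substitute for Bézout coefficients:
  1 = 43 - 14*3
  ... = 304*(-14) + 43*(99)
Scale by 181/1 = 181: (u₀, v₀) = (-2534, 17919).
General solution: u = -2534 + 43t, v = 17919 - 304t for integer t.
u ≥ 0: smallest is -2534 mod 43 = 3 (at t = 59), with v = -17.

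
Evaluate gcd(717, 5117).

1

gcd(5117, 717):
  5117 = 7*717 + 98
  717 = 7*98 + 31
  98 = 3*31 + 5
  31 = 6*5 + 1
  5 = 5*1
so gcd(5117, 717) = 1.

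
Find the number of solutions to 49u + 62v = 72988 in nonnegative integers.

gcd(62, 49) = 1.
By Bézout, 49·(19) + 62·(-15) = 1.
One solution: (18, 1163).
General: u = 18 + 62t, v = 1163 - 49t.
u ≥ 0 ⇒ t ≥ 0; v ≥ 0 ⇒ t ≤ 23. So t ∈ [0, 23]: 24 solutions.

24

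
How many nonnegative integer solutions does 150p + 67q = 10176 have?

gcd(150, 67) = 1  (150 = 2·67 + 16, 67 = 4·16 + 3, 16 = 5·3 + 1, 3 = 3·1).
Back-substituting, 150·(21) + 67·(-47) = 1.
Scale by 10176: one solution is (213696, -478272). Reduce p mod 67: (33, 78).
General: p = 33 + 67t, q = 78 - 150t.
p ≥ 0 ⇒ t ≥ 0; q ≥ 0 ⇒ t ≤ 0. So t ∈ [0, 0]: 1 solution.

1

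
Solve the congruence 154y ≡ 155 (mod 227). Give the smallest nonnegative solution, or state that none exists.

200

gcd(227, 154) = 1.
1 divides 155, so solutions exist.
By Bézout, 154·(-28) + 227·(19) = 1.
So 154·(-28) ≡ 1 (mod 227); multiply by 155: y ≡ -4340 (mod 227).
Smallest nonnegative: y = -4340 mod 227 = 200.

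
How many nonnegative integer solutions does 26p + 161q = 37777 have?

9

gcd(161, 26) = 1  (161 = 6×26 + 5, 26 = 5×5 + 1, 5 = 5×1).
Back-substituting, 26×(31) + 161×(-5) = 1.
Scale by 37777: one solution is (1171087, -188885). Reduce p mod 161: (134, 213).
General: p = 134 + 161t, q = 213 - 26t.
p ≥ 0 ⇒ t ≥ 0; q ≥ 0 ⇒ t ≤ 8. So t ∈ [0, 8]: 9 solutions.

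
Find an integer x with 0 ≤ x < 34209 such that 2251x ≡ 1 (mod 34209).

gcd(34209, 2251) = 1.
By Bézout, 2251*(3313) + 34209*(-218) = 1.
So 2251*3313 ≡ 1 (mod 34209), and 3313 mod 34209 = 3313.

3313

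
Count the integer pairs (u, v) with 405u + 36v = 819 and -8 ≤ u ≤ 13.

5

gcd(405, 36) = 9.
By Bézout, 405·(1) + 36·(-11) = 9.
Particular solution: (3, -11).
General solution: u = 3 + 4t, v = -11 - 45t for integer t.
-8 ≤ 3 + 4t ≤ 13 gives t ∈ [-2, 2], which is 5 values.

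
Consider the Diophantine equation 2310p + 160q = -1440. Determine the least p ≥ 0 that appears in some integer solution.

0

gcd(2310, 160):
  2310 = 14*160 + 70
  160 = 2*70 + 20
  70 = 3*20 + 10
  20 = 2*10
so gcd(2310, 160) = 10.
10 divides -1440, so solutions exist.
Back-substitute for Bézout coefficients:
  10 = 70 - 3*20
  ... = 2310*(7) + 160*(-101)
Scale by -1440/10 = -144: (p₀, q₀) = (-1008, 14544).
General solution: p = -1008 + 16t, q = 14544 - 231t for integer t.
p ≥ 0: smallest is -1008 mod 16 = 0 (at t = 63), with q = -9.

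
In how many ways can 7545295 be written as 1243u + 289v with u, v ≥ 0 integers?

21

gcd(1243, 289) = 1.
By Bézout, 1243×(-93) + 289×(400) = 1.
One solution: (84, 25747).
General: u = 84 + 289t, v = 25747 - 1243t.
u ≥ 0 ⇒ t ≥ 0; v ≥ 0 ⇒ t ≤ 20. So t ∈ [0, 20]: 21 solutions.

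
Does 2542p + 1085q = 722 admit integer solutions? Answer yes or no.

gcd(2542, 1085) = 31  (2542 = 2·1085 + 372, 1085 = 2·372 + 341, 372 = 1·341 + 31, 341 = 11·31).
31 does not divide 722 (remainder 9), so no integer solutions.

no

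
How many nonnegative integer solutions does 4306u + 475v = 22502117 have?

gcd(4306, 475):
  4306 = 9*475 + 31
  475 = 15*31 + 10
  31 = 3*10 + 1
  10 = 10*1
so gcd(4306, 475) = 1.
Back-substitute for Bézout coefficients:
  1 = 31 - 3*10
  ... = 4306*(46) + 475*(-417)
Scale by 22502117: one solution is (1035097382, -9383382789). Reduce u mod 475: (182, 45723).
General: u = 182 + 475t, v = 45723 - 4306t.
u ≥ 0 ⇒ t ≥ 0; v ≥ 0 ⇒ t ≤ 10. So t ∈ [0, 10]: 11 solutions.

11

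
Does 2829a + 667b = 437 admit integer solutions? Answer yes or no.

yes

gcd(2829, 667) = 23.
23 divides 437, so integer solutions exist.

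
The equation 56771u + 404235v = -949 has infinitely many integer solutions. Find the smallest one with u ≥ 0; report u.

30091

gcd(404235, 56771):
  404235 = 7·56771 + 6838
  56771 = 8·6838 + 2067
  6838 = 3·2067 + 637
  2067 = 3·637 + 156
  637 = 4·156 + 13
  156 = 12·13
so gcd(404235, 56771) = 13.
13 divides -949, so solutions exist.
Back-substitute for Bézout coefficients:
  13 = 637 - 4·156
  ... = 56771·(-2542) + 404235·(357)
Scale by -949/13 = -73: (u₀, v₀) = (185566, -26061).
General solution: u = 185566 + 31095t, v = -26061 - 4367t for integer t.
u ≥ 0: smallest is 185566 mod 31095 = 30091 (at t = -5), with v = -4226.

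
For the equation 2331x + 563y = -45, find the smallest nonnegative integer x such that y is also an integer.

313

gcd(2331, 563):
  2331 = 4·563 + 79
  563 = 7·79 + 10
  79 = 7·10 + 9
  10 = 1·9 + 1
  9 = 9·1
so gcd(2331, 563) = 1.
1 divides -45, so solutions exist.
Back-substitute for Bézout coefficients:
  1 = 10 - 1·9
  ... = 2331·(-57) + 563·(236)
Scale by -45/1 = -45: (x₀, y₀) = (2565, -10620).
General solution: x = 2565 + 563t, y = -10620 - 2331t for integer t.
x ≥ 0: smallest is 2565 mod 563 = 313 (at t = -4), with y = -1296.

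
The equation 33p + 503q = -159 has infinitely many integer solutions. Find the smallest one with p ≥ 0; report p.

gcd(503, 33) = 1.
1 divides -159, so solutions exist.
By Bézout, 33·(61) + 503·(-4) = 1.
Scale by -159/1 = -159: (p₀, q₀) = (-9699, 636).
General solution: p = -9699 + 503t, q = 636 - 33t for integer t.
p ≥ 0: smallest is -9699 mod 503 = 361 (at t = 20), with q = -24.

361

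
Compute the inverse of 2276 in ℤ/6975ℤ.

1376

gcd(6975, 2276):
  6975 = 3*2276 + 147
  2276 = 15*147 + 71
  147 = 2*71 + 5
  71 = 14*5 + 1
  5 = 5*1
so gcd(6975, 2276) = 1.
Back-substitute for Bézout coefficients:
  1 = 71 - 14*5
  ... = 2276*(1376) + 6975*(-449)
So 2276*1376 ≡ 1 (mod 6975), and 1376 mod 6975 = 1376.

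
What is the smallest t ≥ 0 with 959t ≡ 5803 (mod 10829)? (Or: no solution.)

1203

gcd(10829, 959) = 7  (10829 = 11×959 + 280, 959 = 3×280 + 119, 280 = 2×119 + 42, 119 = 2×42 + 35, 42 = 1×35 + 7, 35 = 5×7).
7 divides 5803, so solutions exist.
Back-substituting, 959×(-271) + 10829×(24) = 7.
So 959×(-271) ≡ 7 (mod 10829); multiply by 829: t ≡ -224659 (mod 1547).
Smallest nonnegative: t = -224659 mod 1547 = 1203.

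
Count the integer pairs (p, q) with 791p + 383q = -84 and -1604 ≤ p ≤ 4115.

gcd(791, 383) = 1.
By Bézout, 791·(46) + 383·(-95) = 1.
Particular solution: (349, -721).
General solution: p = 349 + 383t, q = -721 - 791t for integer t.
-1604 ≤ 349 + 383t ≤ 4115 gives t ∈ [-5, 9], which is 15 values.

15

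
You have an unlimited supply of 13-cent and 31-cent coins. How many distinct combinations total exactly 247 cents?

Need nonnegative integers with 13j + 31k = 247.
gcd(13, 31) = 1, and 13·(12) + 31·(-5) = 1.
So (j₀, k₀) = (2964, -1235); general j = 2964 + 31t, k = -1235 - 13t.
j ≥ 0 ⇒ t ≥ -95; k ≥ 0 ⇒ t ≤ -95. That's 1 value of t.

1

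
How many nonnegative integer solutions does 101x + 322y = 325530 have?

gcd(322, 101):
  322 = 3*101 + 19
  101 = 5*19 + 6
  19 = 3*6 + 1
  6 = 6*1
so gcd(322, 101) = 1.
Back-substitute for Bézout coefficients:
  1 = 19 - 3*6
  ... = 101*(-51) + 322*(16)
Scale by 325530: one solution is (-16602030, 5208480). Reduce x mod 322: (290, 920).
General: x = 290 + 322t, y = 920 - 101t.
x ≥ 0 ⇒ t ≥ 0; y ≥ 0 ⇒ t ≤ 9. So t ∈ [0, 9]: 10 solutions.

10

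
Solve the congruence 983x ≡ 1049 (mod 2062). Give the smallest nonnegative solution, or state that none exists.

gcd(2062, 983) = 1  (2062 = 2·983 + 96, 983 = 10·96 + 23, 96 = 4·23 + 4, 23 = 5·4 + 3, 4 = 1·3 + 1, 3 = 3·1).
1 divides 1049, so solutions exist.
Back-substituting, 983·(-537) + 2062·(256) = 1.
So 983·(-537) ≡ 1 (mod 2062); multiply by 1049: x ≡ -563313 (mod 2062).
Smallest nonnegative: x = -563313 mod 2062 = 1675.

1675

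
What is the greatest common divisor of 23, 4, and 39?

1

gcd(23, 4):
  23 = 5*4 + 3
  4 = 1*3 + 1
  3 = 3*1
so gcd(23, 4) = 1.
gcd(1, 39) = 1.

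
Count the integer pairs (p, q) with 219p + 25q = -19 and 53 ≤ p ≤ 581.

21

gcd(219, 25):
  219 = 8·25 + 19
  25 = 1·19 + 6
  19 = 3·6 + 1
  6 = 6·1
so gcd(219, 25) = 1.
Back-substitute for Bézout coefficients:
  1 = 19 - 3·6
  ... = 219·(4) + 25·(-35)
Scale by -19: particular solution (-76, 665); reduce p mod 25: (24, -211).
General solution: p = 24 + 25t, q = -211 - 219t for integer t.
53 ≤ 24 + 25t ≤ 581 gives t ∈ [2, 22], which is 21 values.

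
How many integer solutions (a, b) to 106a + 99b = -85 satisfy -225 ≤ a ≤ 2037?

23

gcd(106, 99) = 1  (106 = 1*99 + 7, 99 = 14*7 + 1, 7 = 7*1).
Back-substituting, 106*(-14) + 99*(15) = 1.
Scale by -85: particular solution (1190, -1275); reduce a mod 99: (2, -3).
General solution: a = 2 + 99t, b = -3 - 106t for integer t.
-225 ≤ 2 + 99t ≤ 2037 gives t ∈ [-2, 20], which is 23 values.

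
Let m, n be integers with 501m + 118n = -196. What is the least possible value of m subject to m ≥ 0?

38

gcd(501, 118) = 1.
1 divides -196, so solutions exist.
By Bézout, 501·(57) + 118·(-242) = 1.
Scale by -196/1 = -196: (m₀, n₀) = (-11172, 47432).
General solution: m = -11172 + 118t, n = 47432 - 501t for integer t.
m ≥ 0: smallest is -11172 mod 118 = 38 (at t = 95), with n = -163.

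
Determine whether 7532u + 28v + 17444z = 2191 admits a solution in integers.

no

gcd(7532, 28):
  7532 = 269×28
so gcd(7532, 28) = 28.
gcd(28, 17444) = 28.
28 does not divide 2191 (remainder 7), so no integer solutions.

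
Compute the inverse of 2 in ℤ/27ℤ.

14

gcd(27, 2) = 1  (27 = 13·2 + 1, 2 = 2·1).
Back-substituting, 2·(-13) + 27·(1) = 1.
So 2·-13 ≡ 1 (mod 27), and -13 mod 27 = 14.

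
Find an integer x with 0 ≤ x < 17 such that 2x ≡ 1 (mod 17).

9

gcd(17, 2) = 1.
By Bézout, 2·(-8) + 17·(1) = 1.
So 2·-8 ≡ 1 (mod 17), and -8 mod 17 = 9.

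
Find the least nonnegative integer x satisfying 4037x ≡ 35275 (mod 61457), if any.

gcd(61457, 4037) = 11.
11 does not divide 35275, so the congruence has no solution.

no solution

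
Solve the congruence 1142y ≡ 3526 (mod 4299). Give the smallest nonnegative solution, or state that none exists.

gcd(4299, 1142):
  4299 = 3*1142 + 873
  1142 = 1*873 + 269
  873 = 3*269 + 66
  269 = 4*66 + 5
  66 = 13*5 + 1
  5 = 5*1
so gcd(4299, 1142) = 1.
1 divides 3526, so solutions exist.
Back-substitute for Bézout coefficients:
  1 = 66 - 13*5
  ... = 1142*(-847) + 4299*(225)
So 1142*(-847) ≡ 1 (mod 4299); multiply by 3526: y ≡ -2986522 (mod 4299).
Smallest nonnegative: y = -2986522 mod 4299 = 1283.

1283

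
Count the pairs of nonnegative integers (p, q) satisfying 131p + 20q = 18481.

gcd(131, 20) = 1  (131 = 6×20 + 11, 20 = 1×11 + 9, 11 = 1×9 + 2, 9 = 4×2 + 1, 2 = 2×1).
Back-substituting, 131×(-9) + 20×(59) = 1.
Scale by 18481: one solution is (-166329, 1090379). Reduce p mod 20: (11, 852).
General: p = 11 + 20t, q = 852 - 131t.
p ≥ 0 ⇒ t ≥ 0; q ≥ 0 ⇒ t ≤ 6. So t ∈ [0, 6]: 7 solutions.

7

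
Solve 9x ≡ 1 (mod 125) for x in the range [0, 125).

14

gcd(125, 9) = 1  (125 = 13×9 + 8, 9 = 1×8 + 1, 8 = 8×1).
Back-substituting, 9×(14) + 125×(-1) = 1.
So 9×14 ≡ 1 (mod 125), and 14 mod 125 = 14.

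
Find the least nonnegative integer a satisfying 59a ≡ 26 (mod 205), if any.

gcd(205, 59) = 1  (205 = 3×59 + 28, 59 = 2×28 + 3, 28 = 9×3 + 1, 3 = 3×1).
1 divides 26, so solutions exist.
Back-substituting, 59×(-66) + 205×(19) = 1.
So 59×(-66) ≡ 1 (mod 205); multiply by 26: a ≡ -1716 (mod 205).
Smallest nonnegative: a = -1716 mod 205 = 129.

129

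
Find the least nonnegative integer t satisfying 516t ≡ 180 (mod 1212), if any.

99

gcd(1212, 516) = 12  (1212 = 2·516 + 180, 516 = 2·180 + 156, 180 = 1·156 + 24, 156 = 6·24 + 12, 24 = 2·12).
12 divides 180, so solutions exist.
Back-substituting, 516·(47) + 1212·(-20) = 12.
So 516·(47) ≡ 12 (mod 1212); multiply by 15: t ≡ 705 (mod 101).
Smallest nonnegative: t = 705 mod 101 = 99.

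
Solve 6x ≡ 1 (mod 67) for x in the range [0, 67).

gcd(67, 6):
  67 = 11·6 + 1
  6 = 6·1
so gcd(67, 6) = 1.
Back-substitute for Bézout coefficients:
  1 = 67 - 11·6
  ... = 6·(-11) + 67·(1)
So 6·-11 ≡ 1 (mod 67), and -11 mod 67 = 56.

56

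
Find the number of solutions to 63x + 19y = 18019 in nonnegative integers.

gcd(63, 19) = 1  (63 = 3*19 + 6, 19 = 3*6 + 1, 6 = 6*1).
Back-substituting, 63*(-3) + 19*(10) = 1.
Scale by 18019: one solution is (-54057, 180190). Reduce x mod 19: (17, 892).
General: x = 17 + 19t, y = 892 - 63t.
x ≥ 0 ⇒ t ≥ 0; y ≥ 0 ⇒ t ≤ 14. So t ∈ [0, 14]: 15 solutions.

15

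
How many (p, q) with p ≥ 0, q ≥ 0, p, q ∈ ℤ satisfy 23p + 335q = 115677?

15

gcd(335, 23) = 1  (335 = 14×23 + 13, 23 = 1×13 + 10, 13 = 1×10 + 3, 10 = 3×3 + 1, 3 = 3×1).
Back-substituting, 23×(102) + 335×(-7) = 1.
Scale by 115677: one solution is (11799054, -809739). Reduce p mod 335: (19, 344).
General: p = 19 + 335t, q = 344 - 23t.
p ≥ 0 ⇒ t ≥ 0; q ≥ 0 ⇒ t ≤ 14. So t ∈ [0, 14]: 15 solutions.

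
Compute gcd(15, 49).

1

gcd(49, 15):
  49 = 3·15 + 4
  15 = 3·4 + 3
  4 = 1·3 + 1
  3 = 3·1
so gcd(49, 15) = 1.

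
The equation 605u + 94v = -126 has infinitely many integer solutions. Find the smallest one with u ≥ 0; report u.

gcd(605, 94) = 1.
1 divides -126, so solutions exist.
By Bézout, 605×(39) + 94×(-251) = 1.
Scale by -126/1 = -126: (u₀, v₀) = (-4914, 31626).
General solution: u = -4914 + 94t, v = 31626 - 605t for integer t.
u ≥ 0: smallest is -4914 mod 94 = 68 (at t = 53), with v = -439.

68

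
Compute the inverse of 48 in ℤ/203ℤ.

55

gcd(203, 48) = 1  (203 = 4×48 + 11, 48 = 4×11 + 4, 11 = 2×4 + 3, 4 = 1×3 + 1, 3 = 3×1).
Back-substituting, 48×(55) + 203×(-13) = 1.
So 48×55 ≡ 1 (mod 203), and 55 mod 203 = 55.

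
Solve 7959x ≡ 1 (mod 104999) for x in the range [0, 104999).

70936

gcd(104999, 7959) = 1  (104999 = 13×7959 + 1532, 7959 = 5×1532 + 299, 1532 = 5×299 + 37, 299 = 8×37 + 3, 37 = 12×3 + 1, 3 = 3×1).
Back-substituting, 7959×(-34063) + 104999×(2582) = 1.
So 7959×-34063 ≡ 1 (mod 104999), and -34063 mod 104999 = 70936.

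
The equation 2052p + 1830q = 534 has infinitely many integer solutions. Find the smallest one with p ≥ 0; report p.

192

gcd(2052, 1830) = 6.
6 divides 534, so solutions exist.
By Bézout, 2052*(33) + 1830*(-37) = 6.
Scale by 534/6 = 89: (p₀, q₀) = (2937, -3293).
General solution: p = 2937 + 305t, q = -3293 - 342t for integer t.
p ≥ 0: smallest is 2937 mod 305 = 192 (at t = -9), with q = -215.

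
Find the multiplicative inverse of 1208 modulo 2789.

gcd(2789, 1208) = 1  (2789 = 2×1208 + 373, 1208 = 3×373 + 89, 373 = 4×89 + 17, 89 = 5×17 + 4, 17 = 4×4 + 1, 4 = 4×1).
Back-substituting, 1208×(-658) + 2789×(285) = 1.
So 1208×-658 ≡ 1 (mod 2789), and -658 mod 2789 = 2131.

2131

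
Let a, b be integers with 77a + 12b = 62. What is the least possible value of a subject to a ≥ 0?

10

gcd(77, 12):
  77 = 6×12 + 5
  12 = 2×5 + 2
  5 = 2×2 + 1
  2 = 2×1
so gcd(77, 12) = 1.
1 divides 62, so solutions exist.
Back-substitute for Bézout coefficients:
  1 = 5 - 2×2
  ... = 77×(5) + 12×(-32)
Scale by 62/1 = 62: (a₀, b₀) = (310, -1984).
General solution: a = 310 + 12t, b = -1984 - 77t for integer t.
a ≥ 0: smallest is 310 mod 12 = 10 (at t = -25), with b = -59.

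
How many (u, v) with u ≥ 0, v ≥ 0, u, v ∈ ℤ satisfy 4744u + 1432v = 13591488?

gcd(4744, 1432) = 8.
By Bézout, 4744×(16) + 1432×(-53) = 8.
One solution: (36, 9372).
General: u = 36 + 179t, v = 9372 - 593t.
u ≥ 0 ⇒ t ≥ 0; v ≥ 0 ⇒ t ≤ 15. So t ∈ [0, 15]: 16 solutions.

16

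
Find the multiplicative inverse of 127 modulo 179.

148

gcd(179, 127) = 1.
By Bézout, 127×(-31) + 179×(22) = 1.
So 127×-31 ≡ 1 (mod 179), and -31 mod 179 = 148.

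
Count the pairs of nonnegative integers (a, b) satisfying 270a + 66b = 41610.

14

gcd(270, 66) = 6.
By Bézout, 270×(1) + 66×(-4) = 6.
One solution: (5, 610).
General: a = 5 + 11t, b = 610 - 45t.
a ≥ 0 ⇒ t ≥ 0; b ≥ 0 ⇒ t ≤ 13. So t ∈ [0, 13]: 14 solutions.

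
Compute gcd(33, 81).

3

gcd(81, 33):
  81 = 2×33 + 15
  33 = 2×15 + 3
  15 = 5×3
so gcd(81, 33) = 3.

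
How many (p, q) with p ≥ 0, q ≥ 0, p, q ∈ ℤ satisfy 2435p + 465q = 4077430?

gcd(2435, 465) = 5.
By Bézout, 2435×(-38) + 465×(199) = 5.
One solution: (62, 8444).
General: p = 62 + 93t, q = 8444 - 487t.
p ≥ 0 ⇒ t ≥ 0; q ≥ 0 ⇒ t ≤ 17. So t ∈ [0, 17]: 18 solutions.

18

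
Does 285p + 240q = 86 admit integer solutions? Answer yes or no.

no

gcd(285, 240) = 15  (285 = 1·240 + 45, 240 = 5·45 + 15, 45 = 3·15).
15 does not divide 86 (remainder 11), so no integer solutions.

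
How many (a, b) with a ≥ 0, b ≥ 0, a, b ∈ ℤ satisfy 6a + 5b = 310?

11

gcd(6, 5) = 1  (6 = 1·5 + 1, 5 = 5·1).
Back-substituting, 6·(1) + 5·(-1) = 1.
Scale by 310: one solution is (310, -310). Reduce a mod 5: (0, 62).
General: a = 0 + 5t, b = 62 - 6t.
a ≥ 0 ⇒ t ≥ 0; b ≥ 0 ⇒ t ≤ 10. So t ∈ [0, 10]: 11 solutions.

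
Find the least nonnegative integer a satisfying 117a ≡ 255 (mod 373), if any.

gcd(373, 117):
  373 = 3·117 + 22
  117 = 5·22 + 7
  22 = 3·7 + 1
  7 = 7·1
so gcd(373, 117) = 1.
1 divides 255, so solutions exist.
Back-substitute for Bézout coefficients:
  1 = 22 - 3·7
  ... = 117·(-51) + 373·(16)
So 117·(-51) ≡ 1 (mod 373); multiply by 255: a ≡ -13005 (mod 373).
Smallest nonnegative: a = -13005 mod 373 = 50.

50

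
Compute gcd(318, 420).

gcd(420, 318):
  420 = 1×318 + 102
  318 = 3×102 + 12
  102 = 8×12 + 6
  12 = 2×6
so gcd(420, 318) = 6.

6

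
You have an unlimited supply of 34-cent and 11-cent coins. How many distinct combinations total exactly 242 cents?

1

Need nonnegative integers with 34j + 11k = 242.
gcd(34, 11) = 1, and 34·(1) + 11·(-3) = 1.
So (j₀, k₀) = (242, -726); general j = 242 + 11t, k = -726 - 34t.
j ≥ 0 ⇒ t ≥ -22; k ≥ 0 ⇒ t ≤ -22. That's 1 value of t.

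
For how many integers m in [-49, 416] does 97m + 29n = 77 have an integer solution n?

16

gcd(97, 29) = 1  (97 = 3·29 + 10, 29 = 2·10 + 9, 10 = 1·9 + 1, 9 = 9·1).
Back-substituting, 97·(3) + 29·(-10) = 1.
Scale by 77: particular solution (231, -770); reduce m mod 29: (28, -91).
General solution: m = 28 + 29t, n = -91 - 97t for integer t.
-49 ≤ 28 + 29t ≤ 416 gives t ∈ [-2, 13], which is 16 values.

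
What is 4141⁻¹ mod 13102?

10169

gcd(13102, 4141):
  13102 = 3·4141 + 679
  4141 = 6·679 + 67
  679 = 10·67 + 9
  67 = 7·9 + 4
  9 = 2·4 + 1
  4 = 4·1
so gcd(13102, 4141) = 1.
Back-substitute for Bézout coefficients:
  1 = 9 - 2·4
  ... = 4141·(-2933) + 13102·(927)
So 4141·-2933 ≡ 1 (mod 13102), and -2933 mod 13102 = 10169.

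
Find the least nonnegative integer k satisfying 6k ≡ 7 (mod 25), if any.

22

gcd(25, 6) = 1.
1 divides 7, so solutions exist.
By Bézout, 6·(-4) + 25·(1) = 1.
So 6·(-4) ≡ 1 (mod 25); multiply by 7: k ≡ -28 (mod 25).
Smallest nonnegative: k = -28 mod 25 = 22.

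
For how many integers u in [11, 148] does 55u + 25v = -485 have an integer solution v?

gcd(55, 25) = 5  (55 = 2*25 + 5, 25 = 5*5).
Back-substituting, 55*(1) + 25*(-2) = 5.
Scale by -97: particular solution (-97, 194); reduce u mod 5: (3, -26).
General solution: u = 3 + 5t, v = -26 - 11t for integer t.
11 ≤ 3 + 5t ≤ 148 gives t ∈ [2, 29], which is 28 values.

28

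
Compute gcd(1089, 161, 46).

gcd(1089, 161) = 1.
gcd(1, 46) = 1.

1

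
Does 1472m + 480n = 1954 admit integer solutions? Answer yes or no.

no

gcd(1472, 480):
  1472 = 3×480 + 32
  480 = 15×32
so gcd(1472, 480) = 32.
32 does not divide 1954 (remainder 2), so no integer solutions.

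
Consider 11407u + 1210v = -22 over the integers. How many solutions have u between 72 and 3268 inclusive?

29

gcd(11407, 1210):
  11407 = 9*1210 + 517
  1210 = 2*517 + 176
  517 = 2*176 + 165
  176 = 1*165 + 11
  165 = 15*11
so gcd(11407, 1210) = 11.
Back-substitute for Bézout coefficients:
  11 = 176 - 1*165
  ... = 11407*(-7) + 1210*(66)
Scale by -2: particular solution (14, -132); reduce u mod 110: (14, -132).
General solution: u = 14 + 110t, v = -132 - 1037t for integer t.
72 ≤ 14 + 110t ≤ 3268 gives t ∈ [1, 29], which is 29 values.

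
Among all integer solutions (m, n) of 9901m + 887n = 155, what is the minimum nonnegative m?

gcd(9901, 887) = 1.
1 divides 155, so solutions exist.
By Bézout, 9901*(154) + 887*(-1719) = 1.
Scale by 155/1 = 155: (m₀, n₀) = (23870, -266445).
General solution: m = 23870 + 887t, n = -266445 - 9901t for integer t.
m ≥ 0: smallest is 23870 mod 887 = 808 (at t = -26), with n = -9019.

808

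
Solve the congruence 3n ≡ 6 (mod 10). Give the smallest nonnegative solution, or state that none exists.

gcd(10, 3) = 1  (10 = 3×3 + 1, 3 = 3×1).
1 divides 6, so solutions exist.
Back-substituting, 3×(-3) + 10×(1) = 1.
So 3×(-3) ≡ 1 (mod 10); multiply by 6: n ≡ -18 (mod 10).
Smallest nonnegative: n = -18 mod 10 = 2.

2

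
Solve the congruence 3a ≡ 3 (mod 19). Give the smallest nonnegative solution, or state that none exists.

1

gcd(19, 3) = 1.
1 divides 3, so solutions exist.
By Bézout, 3·(-6) + 19·(1) = 1.
So 3·(-6) ≡ 1 (mod 19); multiply by 3: a ≡ -18 (mod 19).
Smallest nonnegative: a = -18 mod 19 = 1.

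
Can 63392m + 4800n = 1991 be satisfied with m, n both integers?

gcd(63392, 4800) = 32  (63392 = 13×4800 + 992, 4800 = 4×992 + 832, 992 = 1×832 + 160, 832 = 5×160 + 32, 160 = 5×32).
32 does not divide 1991 (remainder 7), so no integer solutions.

no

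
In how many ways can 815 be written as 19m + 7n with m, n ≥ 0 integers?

gcd(19, 7) = 1  (19 = 2*7 + 5, 7 = 1*5 + 2, 5 = 2*2 + 1, 2 = 2*1).
Back-substituting, 19*(3) + 7*(-8) = 1.
Scale by 815: one solution is (2445, -6520). Reduce m mod 7: (2, 111).
General: m = 2 + 7t, n = 111 - 19t.
m ≥ 0 ⇒ t ≥ 0; n ≥ 0 ⇒ t ≤ 5. So t ∈ [0, 5]: 6 solutions.

6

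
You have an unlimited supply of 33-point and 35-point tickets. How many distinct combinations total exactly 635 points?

1

Need nonnegative integers with 33j + 35k = 635.
gcd(33, 35) = 1, and 33·(17) + 35·(-16) = 1.
So (j₀, k₀) = (10795, -10160); general j = 10795 + 35t, k = -10160 - 33t.
j ≥ 0 ⇒ t ≥ -308; k ≥ 0 ⇒ t ≤ -308. That's 1 value of t.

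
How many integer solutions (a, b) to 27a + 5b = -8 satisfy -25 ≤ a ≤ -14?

3

gcd(27, 5) = 1.
By Bézout, 27·(-2) + 5·(11) = 1.
Particular solution: (1, -7).
General solution: a = 1 + 5t, b = -7 - 27t for integer t.
-25 ≤ 1 + 5t ≤ -14 gives t ∈ [-5, -3], which is 3 values.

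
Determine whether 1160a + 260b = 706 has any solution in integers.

gcd(1160, 260):
  1160 = 4×260 + 120
  260 = 2×120 + 20
  120 = 6×20
so gcd(1160, 260) = 20.
20 does not divide 706 (remainder 6), so no integer solutions.

no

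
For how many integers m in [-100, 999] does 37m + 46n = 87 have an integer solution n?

gcd(46, 37):
  46 = 1×37 + 9
  37 = 4×9 + 1
  9 = 9×1
so gcd(46, 37) = 1.
Back-substitute for Bézout coefficients:
  1 = 37 - 4×9
  ... = 37×(5) + 46×(-4)
Scale by 87: particular solution (435, -348); reduce m mod 46: (21, -15).
General solution: m = 21 + 46t, n = -15 - 37t for integer t.
-100 ≤ 21 + 46t ≤ 999 gives t ∈ [-2, 21], which is 24 values.

24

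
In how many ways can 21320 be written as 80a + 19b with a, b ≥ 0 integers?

14

gcd(80, 19) = 1  (80 = 4·19 + 4, 19 = 4·4 + 3, 4 = 1·3 + 1, 3 = 3·1).
Back-substituting, 80·(5) + 19·(-21) = 1.
Scale by 21320: one solution is (106600, -447720). Reduce a mod 19: (10, 1080).
General: a = 10 + 19t, b = 1080 - 80t.
a ≥ 0 ⇒ t ≥ 0; b ≥ 0 ⇒ t ≤ 13. So t ∈ [0, 13]: 14 solutions.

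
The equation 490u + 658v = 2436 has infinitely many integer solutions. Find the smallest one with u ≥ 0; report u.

gcd(658, 490) = 14.
14 divides 2436, so solutions exist.
By Bézout, 490×(-4) + 658×(3) = 14.
Scale by 2436/14 = 174: (u₀, v₀) = (-696, 522).
General solution: u = -696 + 47t, v = 522 - 35t for integer t.
u ≥ 0: smallest is -696 mod 47 = 9 (at t = 15), with v = -3.

9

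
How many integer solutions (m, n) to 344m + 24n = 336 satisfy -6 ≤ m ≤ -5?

1

gcd(344, 24):
  344 = 14×24 + 8
  24 = 3×8
so gcd(344, 24) = 8.
Back-substitute for Bézout coefficients:
  8 = 344 - 14×24
  ... = 344×(1) + 24×(-14)
Scale by 42: particular solution (42, -588); reduce m mod 3: (0, 14).
General solution: m = 0 + 3t, n = 14 - 43t for integer t.
-6 ≤ 0 + 3t ≤ -5 gives t ∈ [-2, -2], which is 1 value.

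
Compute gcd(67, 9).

1

gcd(67, 9):
  67 = 7×9 + 4
  9 = 2×4 + 1
  4 = 4×1
so gcd(67, 9) = 1.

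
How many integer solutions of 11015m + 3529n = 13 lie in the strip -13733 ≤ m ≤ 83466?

28

gcd(11015, 3529) = 1  (11015 = 3*3529 + 428, 3529 = 8*428 + 105, 428 = 4*105 + 8, 105 = 13*8 + 1, 8 = 8*1).
Back-substituting, 11015*(-437) + 3529*(1364) = 1.
Scale by 13: particular solution (-5681, 17732); reduce m mod 3529: (1377, -4298).
General solution: m = 1377 + 3529t, n = -4298 - 11015t for integer t.
-13733 ≤ 1377 + 3529t ≤ 83466 gives t ∈ [-4, 23], which is 28 values.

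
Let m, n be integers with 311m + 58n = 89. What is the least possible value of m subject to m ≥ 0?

7

gcd(311, 58):
  311 = 5·58 + 21
  58 = 2·21 + 16
  21 = 1·16 + 5
  16 = 3·5 + 1
  5 = 5·1
so gcd(311, 58) = 1.
1 divides 89, so solutions exist.
Back-substitute for Bézout coefficients:
  1 = 16 - 3·5
  ... = 311·(-11) + 58·(59)
Scale by 89/1 = 89: (m₀, n₀) = (-979, 5251).
General solution: m = -979 + 58t, n = 5251 - 311t for integer t.
m ≥ 0: smallest is -979 mod 58 = 7 (at t = 17), with n = -36.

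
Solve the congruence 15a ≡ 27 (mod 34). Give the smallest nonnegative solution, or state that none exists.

gcd(34, 15):
  34 = 2*15 + 4
  15 = 3*4 + 3
  4 = 1*3 + 1
  3 = 3*1
so gcd(34, 15) = 1.
1 divides 27, so solutions exist.
Back-substitute for Bézout coefficients:
  1 = 4 - 1*3
  ... = 15*(-9) + 34*(4)
So 15*(-9) ≡ 1 (mod 34); multiply by 27: a ≡ -243 (mod 34).
Smallest nonnegative: a = -243 mod 34 = 29.

29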